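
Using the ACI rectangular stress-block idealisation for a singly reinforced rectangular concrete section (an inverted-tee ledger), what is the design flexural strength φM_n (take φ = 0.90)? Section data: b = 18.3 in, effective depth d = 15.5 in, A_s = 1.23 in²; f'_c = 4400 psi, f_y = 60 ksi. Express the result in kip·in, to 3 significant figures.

T = A_s f_y = 1.23 × 60 = 73.8 kips.
a = T/(0.85 f'_c b) = 73.8/(0.85 × 4.4 × 18.3) = 1.078 in.
M_n = T(d − a/2) = 73.8 × (15.5 − 0.539) = 1104.1 kip·in.
φM_n = 0.90 × 1104.1 = 993.7 kip·in.

φM_n ≈ 994 kip·in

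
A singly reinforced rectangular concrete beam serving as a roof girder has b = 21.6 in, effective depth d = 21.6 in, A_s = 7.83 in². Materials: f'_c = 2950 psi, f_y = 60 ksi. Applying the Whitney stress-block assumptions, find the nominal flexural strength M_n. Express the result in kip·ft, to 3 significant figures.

T = A_s f_y = 7.83 × 60 = 469.8 kips.
a = T/(0.85 f'_c b) = 469.8/(0.85 × 2.95 × 21.6) = 8.674 in.
M_n = T(d − a/2) = 469.8 × (21.6 − 4.337) = 8110.2 kip·in = 8110.2/12 = 675.85 kip·ft.

M_n ≈ 676 kip·ft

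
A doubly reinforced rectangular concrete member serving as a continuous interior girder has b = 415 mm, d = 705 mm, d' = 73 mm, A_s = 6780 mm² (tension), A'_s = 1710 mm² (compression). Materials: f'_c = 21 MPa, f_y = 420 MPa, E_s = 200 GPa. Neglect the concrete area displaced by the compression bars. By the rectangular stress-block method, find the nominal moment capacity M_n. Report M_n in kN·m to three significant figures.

Assume both tension and compression steel yield.
Net tension couple steel: A_s − A'_s = 5070 mm².
a = (A_s − A'_s) f_y / (0.85 f'_c b) = 2129400/(0.85 × 21 × 415) = 287.46 mm.
c = a/β₁ = 287.46/0.85 = 338.19 mm; ε'_s = 0.003(c − d')/c = 0.0024 ≥ f_y/E_s = 0.0021, so compression steel does yield.
M_n = (A_s − A'_s) f_y (d − a/2) + A'_s f_y (d − d') = [2129400 × (705 − 143.73) + 718200 × (705 − 73)] × 10⁻⁶ = 1195.17 + 453.90 = 1649.07 kN·m.

M_n ≈ 1650 kN·m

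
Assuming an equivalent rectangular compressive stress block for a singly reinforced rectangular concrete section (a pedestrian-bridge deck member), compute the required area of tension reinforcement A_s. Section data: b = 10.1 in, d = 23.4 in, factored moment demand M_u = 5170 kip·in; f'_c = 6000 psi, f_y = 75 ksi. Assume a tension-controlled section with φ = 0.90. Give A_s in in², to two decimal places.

M_n = M_u/φ = 5170/0.90 = 5744.44 kip·in.
From M_n = 0.85 f'_c a b (d − a/2):
a = d − √(d² − 2M_n/(0.85 f'_c b)) = 23.4 − √(23.4² − 2 × 5744.44/(0.85 × 6 × 10.1)) = 5.386 in.
A_s = 0.85 f'_c a b / f_y = 0.85 × 6 × 5.386 × 10.1 / 75 = 3.699 in².

A_s ≈ 3.70 in²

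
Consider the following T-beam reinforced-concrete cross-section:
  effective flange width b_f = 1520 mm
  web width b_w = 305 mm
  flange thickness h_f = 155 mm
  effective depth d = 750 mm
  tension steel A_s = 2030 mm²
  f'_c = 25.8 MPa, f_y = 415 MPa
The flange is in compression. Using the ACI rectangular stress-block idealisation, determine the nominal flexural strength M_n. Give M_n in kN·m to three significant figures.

Tension: T = A_s f_y = 2030 × 415 = 842450 N.
Try a within the flange: a = T/(0.85 f'_c b_f) = 842450/(0.85 × 25.8 × 1520) = 25.27 mm.
Since a = 25.27 ≤ h_f = 155 mm, the stress block lies entirely in the flange; analyse as a rectangular beam of width b_f.
M_n = T(d − a/2) = 842450 × (750 − 12.635) = 621.19 × 10⁶ N·mm.
M_n = 621.19 kN·m.

M_n ≈ 621 kN·m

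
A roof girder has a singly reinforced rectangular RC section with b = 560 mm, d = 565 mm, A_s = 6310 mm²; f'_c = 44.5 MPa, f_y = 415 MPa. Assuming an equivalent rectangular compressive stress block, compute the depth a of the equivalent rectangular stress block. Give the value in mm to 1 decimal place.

T = A_s f_y = 6310 × 415 = 2618650 N = 2618.65 kN.
Setting C = 0.85 f'_c a b equal to T: a = 2618650/(0.85 × 44.5 × 560) = 123.6 mm.

a ≈ 123.6 mm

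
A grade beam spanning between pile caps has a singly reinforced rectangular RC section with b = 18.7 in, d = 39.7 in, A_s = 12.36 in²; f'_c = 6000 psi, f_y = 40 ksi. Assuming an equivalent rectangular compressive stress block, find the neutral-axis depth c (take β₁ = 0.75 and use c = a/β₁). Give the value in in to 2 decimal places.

T = A_s f_y = 12.36 × 40 = 494.4 kips.
a = T/(0.85 f'_c b) = 494.4/(0.85 × 6 × 18.7) = 5.1840 in.
With β₁ = 0.75, c = a/β₁ = 5.1840/0.75 = 6.91 in.

c ≈ 6.91 in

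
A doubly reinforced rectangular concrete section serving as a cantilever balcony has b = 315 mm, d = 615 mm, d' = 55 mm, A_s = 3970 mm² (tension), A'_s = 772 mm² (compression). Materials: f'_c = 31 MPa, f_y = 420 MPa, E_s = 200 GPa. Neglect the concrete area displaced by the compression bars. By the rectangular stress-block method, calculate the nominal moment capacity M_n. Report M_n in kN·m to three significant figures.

M_n ≈ 899 kN·m

Assume both tension and compression steel yield.
Net tension couple steel: A_s − A'_s = 3198 mm².
a = (A_s − A'_s) f_y / (0.85 f'_c b) = 1343160/(0.85 × 31 × 315) = 161.82 mm.
c = a/β₁ = 161.82/0.829 = 195.20 mm; ε'_s = 0.003(c − d')/c = 0.0022 ≥ f_y/E_s = 0.0021, so compression steel does yield.
M_n = (A_s − A'_s) f_y (d − a/2) + A'_s f_y (d − d') = [1343160 × (615 − 80.91) + 324240 × (615 − 55)] × 10⁻⁶ = 717.37 + 181.57 = 898.94 kN·m.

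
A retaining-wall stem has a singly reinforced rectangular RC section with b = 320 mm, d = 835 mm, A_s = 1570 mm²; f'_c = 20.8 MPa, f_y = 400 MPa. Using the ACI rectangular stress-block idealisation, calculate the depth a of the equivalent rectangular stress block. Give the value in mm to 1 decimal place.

T = A_s f_y = 1570 × 400 = 628000 N = 628 kN.
Setting C = 0.85 f'_c a b equal to T: a = 628000/(0.85 × 20.8 × 320) = 111.0 mm.

a ≈ 111.0 mm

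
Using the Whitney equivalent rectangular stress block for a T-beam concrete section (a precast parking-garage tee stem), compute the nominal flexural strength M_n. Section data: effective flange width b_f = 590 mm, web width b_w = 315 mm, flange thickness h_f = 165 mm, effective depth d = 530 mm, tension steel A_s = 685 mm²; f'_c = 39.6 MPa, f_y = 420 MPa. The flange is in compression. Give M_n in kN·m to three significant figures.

Tension: T = A_s f_y = 685 × 420 = 287700 N.
Try a within the flange: a = T/(0.85 f'_c b_f) = 287700/(0.85 × 39.6 × 590) = 14.49 mm.
Since a = 14.49 ≤ h_f = 165 mm, the stress block lies entirely in the flange; analyse as a rectangular beam of width b_f.
M_n = T(d − a/2) = 287700 × (530 − 7.245) = 150.40 × 10⁶ N·mm.
M_n = 150.40 kN·m.

M_n ≈ 150 kN·m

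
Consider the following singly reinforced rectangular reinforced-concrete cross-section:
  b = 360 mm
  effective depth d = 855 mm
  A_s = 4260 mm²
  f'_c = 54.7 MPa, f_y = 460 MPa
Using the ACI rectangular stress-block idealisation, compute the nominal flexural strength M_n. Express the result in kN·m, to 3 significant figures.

T = A_s f_y = 4260 × 460 = 1959600 N = 1959.6 kN.
From C = T: a = T/(0.85 f'_c b) = 1959600/(0.85 × 54.7 × 360) = 117.07 mm.
M_n = T(d − a/2) = 1959.6 kN × (855 − 58.535) mm = 1560.75 kN·m.

M_n ≈ 1560 kN·m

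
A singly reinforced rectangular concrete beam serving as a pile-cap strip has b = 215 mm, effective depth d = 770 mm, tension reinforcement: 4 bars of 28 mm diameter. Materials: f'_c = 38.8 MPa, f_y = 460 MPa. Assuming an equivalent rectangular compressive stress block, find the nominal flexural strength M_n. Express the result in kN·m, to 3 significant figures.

M_n ≈ 782 kN·m

A_s = 4 × 616 = 2464 mm².
T = A_s f_y = 2464 × 460 = 1133440 N = 1133.44 kN.
From C = T: a = T/(0.85 f'_c b) = 1133440/(0.85 × 38.8 × 215) = 159.85 mm.
M_n = T(d − a/2) = 1133.44 kN × (770 − 79.925) mm = 782.16 kN·m.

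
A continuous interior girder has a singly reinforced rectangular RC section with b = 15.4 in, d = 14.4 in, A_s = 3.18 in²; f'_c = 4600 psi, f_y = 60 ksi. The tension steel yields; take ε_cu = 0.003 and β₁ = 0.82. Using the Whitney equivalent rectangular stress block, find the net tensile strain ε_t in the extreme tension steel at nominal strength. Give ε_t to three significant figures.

a = A_s f_y/(0.85 f'_c b) = 3.169 in.
β₁ = 0.82, so c = a/β₁ = 3.169/0.82 = 3.865 in.
From the linear strain diagram with ε_cu = 0.003: ε_t = 0.003 (d − c)/c = 0.003 × (14.4 − 3.865)/3.865 = 0.00818.
Since ε_t ≥ 0.005, the section is tension-controlled.

ε_t ≈ 0.00818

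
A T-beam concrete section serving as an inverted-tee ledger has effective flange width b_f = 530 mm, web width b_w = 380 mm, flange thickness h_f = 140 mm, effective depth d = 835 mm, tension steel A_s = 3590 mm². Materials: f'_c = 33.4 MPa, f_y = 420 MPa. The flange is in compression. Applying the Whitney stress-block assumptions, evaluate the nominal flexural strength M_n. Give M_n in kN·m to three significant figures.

Tension: T = A_s f_y = 3590 × 420 = 1507800 N.
Try a within the flange: a = T/(0.85 f'_c b_f) = 1507800/(0.85 × 33.4 × 530) = 100.21 mm.
Since a = 100.21 ≤ h_f = 140 mm, the stress block lies entirely in the flange; analyse as a rectangular beam of width b_f.
M_n = T(d − a/2) = 1507800 × (835 − 50.105) = 1183.46 × 10⁶ N·mm.
M_n = 1183.46 kN·m.

M_n ≈ 1180 kN·m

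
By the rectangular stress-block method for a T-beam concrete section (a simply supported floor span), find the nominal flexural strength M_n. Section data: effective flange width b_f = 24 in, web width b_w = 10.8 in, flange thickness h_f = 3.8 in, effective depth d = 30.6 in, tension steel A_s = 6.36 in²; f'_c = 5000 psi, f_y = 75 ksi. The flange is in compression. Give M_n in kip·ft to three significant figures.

M_n ≈ 1120 kip·ft

Tension: T = A_s f_y = 6.36 × 75 = 477 kips.
Try a within the flange: a = T/(0.85 f'_c b_f) = 477/(0.85 × 5 × 24) = 4.676 in.
a = 4.676 > h_f = 3.8 in: the block extends into the web. Split into flange-overhang and web parts.
C_f = 0.85 f'_c (b_f − b_w) h_f = 0.85 × 5 × (24 − 10.8) × 3.8 = 213.2 kips.
Remaining web compression depth: a_w = (T − C_f)/(0.85 f'_c b_w) = (477 − 213.2)/(0.85 × 5 × 10.8) = 5.747 in.
M_n = C_f(d − h_f/2) + (T − C_f)(d − a_w/2) = 213.2 × (30.6 − 1.9) + 263.8 × (30.6 − 2.8735) = 6118.8 + 7314.3 = 13433.1 kip·in.
M_n = 13433.1/12 = 1119.43 kip·ft.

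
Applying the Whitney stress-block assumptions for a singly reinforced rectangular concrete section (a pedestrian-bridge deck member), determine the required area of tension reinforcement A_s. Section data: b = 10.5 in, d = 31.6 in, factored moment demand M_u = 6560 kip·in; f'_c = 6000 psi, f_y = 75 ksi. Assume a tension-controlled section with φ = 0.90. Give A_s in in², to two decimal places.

M_n = M_u/φ = 6560/0.90 = 7288.89 kip·in.
From M_n = 0.85 f'_c a b (d − a/2):
a = d − √(d² − 2M_n/(0.85 f'_c b)) = 31.6 − √(31.6² − 2 × 7288.89/(0.85 × 6 × 10.5)) = 4.649 in.
A_s = 0.85 f'_c a b / f_y = 0.85 × 6 × 4.649 × 10.5 / 75 = 3.319 in².

A_s ≈ 3.32 in²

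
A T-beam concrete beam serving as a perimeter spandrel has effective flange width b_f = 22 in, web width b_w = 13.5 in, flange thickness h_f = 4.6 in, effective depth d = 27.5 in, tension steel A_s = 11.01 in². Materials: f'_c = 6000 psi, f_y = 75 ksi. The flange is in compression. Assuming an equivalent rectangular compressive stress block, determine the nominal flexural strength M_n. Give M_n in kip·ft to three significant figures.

M_n ≈ 1620 kip·ft

Tension: T = A_s f_y = 11.01 × 75 = 825.75 kips.
Try a within the flange: a = T/(0.85 f'_c b_f) = 825.75/(0.85 × 6 × 22) = 7.360 in.
a = 7.360 > h_f = 4.6 in: the block extends into the web. Split into flange-overhang and web parts.
C_f = 0.85 f'_c (b_f − b_w) h_f = 0.85 × 6 × (22 − 13.5) × 4.6 = 199.4 kips.
Remaining web compression depth: a_w = (T − C_f)/(0.85 f'_c b_w) = (825.75 − 199.4)/(0.85 × 6 × 13.5) = 9.097 in.
M_n = C_f(d − h_f/2) + (T − C_f)(d − a_w/2) = 199.4 × (27.5 − 2.3) + 626.35 × (27.5 − 4.5485) = 5024.9 + 14375.7 = 19400.6 kip·in.
M_n = 19400.6/12 = 1616.72 kip·ft.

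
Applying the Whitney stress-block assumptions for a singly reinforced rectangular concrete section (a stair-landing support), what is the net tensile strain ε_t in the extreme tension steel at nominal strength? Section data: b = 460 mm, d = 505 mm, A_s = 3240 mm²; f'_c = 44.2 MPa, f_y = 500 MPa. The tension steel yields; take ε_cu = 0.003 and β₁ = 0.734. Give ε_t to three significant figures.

ε_t ≈ 0.00886

a = A_s f_y/(0.85 f'_c b) = 93.74 mm.
β₁ = 0.734, so c = a/β₁ = 93.74/0.734 = 127.71 mm.
From the linear strain diagram with ε_cu = 0.003: ε_t = 0.003 (d − c)/c = 0.003 × (505 − 127.71)/127.71 = 0.00886.
Since ε_t ≥ 0.005, the section is tension-controlled.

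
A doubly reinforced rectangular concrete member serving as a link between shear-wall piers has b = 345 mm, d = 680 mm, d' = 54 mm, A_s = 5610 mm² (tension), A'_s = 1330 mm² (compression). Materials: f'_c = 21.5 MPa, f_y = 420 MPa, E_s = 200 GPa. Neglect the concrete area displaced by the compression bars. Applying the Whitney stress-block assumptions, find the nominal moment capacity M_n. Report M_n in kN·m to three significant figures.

M_n ≈ 1320 kN·m

Assume both tension and compression steel yield.
Net tension couple steel: A_s − A'_s = 4280 mm².
a = (A_s − A'_s) f_y / (0.85 f'_c b) = 1797600/(0.85 × 21.5 × 345) = 285.11 mm.
c = a/β₁ = 285.11/0.85 = 335.42 mm; ε'_s = 0.003(c − d')/c = 0.0025 ≥ f_y/E_s = 0.0021, so compression steel does yield.
M_n = (A_s − A'_s) f_y (d − a/2) + A'_s f_y (d − d') = [1797600 × (680 − 142.555) + 558600 × (680 − 54)] × 10⁻⁶ = 966.11 + 349.68 = 1315.79 kN·m.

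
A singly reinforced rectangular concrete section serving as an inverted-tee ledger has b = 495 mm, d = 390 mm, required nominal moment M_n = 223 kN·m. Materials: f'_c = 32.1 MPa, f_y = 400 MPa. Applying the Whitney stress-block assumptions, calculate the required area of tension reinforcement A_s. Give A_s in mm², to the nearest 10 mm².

A_s ≈ 1520 mm²

With M_n = 0.85 f'_c a b (d − a/2), solve the quadratic for a:
a = d − √(d² − 2M_n/(0.85 f'_c b)) = 390 − √(390² − 2 × 223×10⁶/(0.85 × 32.1 × 495)) = 44.92 mm.
A_s = 0.85 f'_c a b / f_y = 0.85 × 32.1 × 44.92 × 495 / 400 = 1516.7 mm².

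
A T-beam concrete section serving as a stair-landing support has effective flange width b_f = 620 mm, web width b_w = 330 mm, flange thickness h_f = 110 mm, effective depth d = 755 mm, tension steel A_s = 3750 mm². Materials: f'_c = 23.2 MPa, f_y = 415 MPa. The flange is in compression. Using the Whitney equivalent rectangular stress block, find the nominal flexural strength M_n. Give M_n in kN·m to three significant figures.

M_n ≈ 1070 kN·m

Tension: T = A_s f_y = 3750 × 415 = 1556250 N.
Try a within the flange: a = T/(0.85 f'_c b_f) = 1556250/(0.85 × 23.2 × 620) = 127.29 mm.
a = 127.29 > h_f = 110 mm: the block extends into the web. Split into flange-overhang and web parts.
C_f = 0.85 f'_c (b_f − b_w) h_f = 0.85 × 23.2 × (620 − 330) × 110 = 629068 N.
Remaining web compression depth: a_w = (T − C_f)/(0.85 f'_c b_w) = (1556250 − 629068)/(0.85 × 23.2 × 330) = 142.48 mm.
M_n = C_f(d − h_f/2) + (T − C_f)(d − a_w/2) = 629068 × (755 − 55) + 927182 × (755 − 71.24) = 440.35 + 633.97 = 1074.32 × 10⁶ N·mm.
M_n = 1074.32 kN·m.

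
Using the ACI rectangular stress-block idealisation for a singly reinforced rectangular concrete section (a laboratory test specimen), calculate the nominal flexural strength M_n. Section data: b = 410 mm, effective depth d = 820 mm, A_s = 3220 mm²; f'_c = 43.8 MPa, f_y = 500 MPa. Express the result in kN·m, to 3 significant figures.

M_n ≈ 1240 kN·m

T = A_s f_y = 3220 × 500 = 1610000 N = 1610 kN.
From C = T: a = T/(0.85 f'_c b) = 1610000/(0.85 × 43.8 × 410) = 105.47 mm.
M_n = T(d − a/2) = 1610 kN × (820 − 52.735) mm = 1235.30 kN·m.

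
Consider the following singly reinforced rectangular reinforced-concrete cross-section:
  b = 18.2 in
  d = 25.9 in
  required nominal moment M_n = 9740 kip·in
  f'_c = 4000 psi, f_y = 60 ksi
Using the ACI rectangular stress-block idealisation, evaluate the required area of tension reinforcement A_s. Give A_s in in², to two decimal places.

From M_n = 0.85 f'_c a b (d − a/2):
a = d − √(d² − 2M_n/(0.85 f'_c b)) = 25.9 − √(25.9² − 2 × 9740/(0.85 × 4 × 18.2)) = 7.032 in.
A_s = 0.85 f'_c a b / f_y = 0.85 × 4 × 7.032 × 18.2 / 60 = 7.252 in².

A_s ≈ 7.25 in²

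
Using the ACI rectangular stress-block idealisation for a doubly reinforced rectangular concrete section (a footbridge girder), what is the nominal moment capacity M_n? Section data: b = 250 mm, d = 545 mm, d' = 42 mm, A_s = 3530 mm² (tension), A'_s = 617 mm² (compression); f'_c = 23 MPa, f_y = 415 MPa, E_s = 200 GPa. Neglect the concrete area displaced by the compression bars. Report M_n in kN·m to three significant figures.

Assume both tension and compression steel yield.
Net tension couple steel: A_s − A'_s = 2913 mm².
a = (A_s − A'_s) f_y / (0.85 f'_c b) = 1208895/(0.85 × 23 × 250) = 247.34 mm.
c = a/β₁ = 247.34/0.85 = 290.99 mm; ε'_s = 0.003(c − d')/c = 0.0026 ≥ f_y/E_s = 0.0021, so compression steel does yield.
M_n = (A_s − A'_s) f_y (d − a/2) + A'_s f_y (d − d') = [1208895 × (545 − 123.67) + 256055 × (545 − 42)] × 10⁻⁶ = 509.34 + 128.80 = 638.14 kN·m.

M_n ≈ 638 kN·m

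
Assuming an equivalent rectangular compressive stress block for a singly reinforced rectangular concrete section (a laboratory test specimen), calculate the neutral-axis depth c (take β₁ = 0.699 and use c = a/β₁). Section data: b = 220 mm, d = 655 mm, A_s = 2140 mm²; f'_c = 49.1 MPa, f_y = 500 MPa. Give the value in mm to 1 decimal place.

c ≈ 166.7 mm

T = A_s f_y = 2140 × 500 = 1070000 N = 1070 kN.
Setting C = 0.85 f'_c a b equal to T: a = 1070000/(0.85 × 49.1 × 220) = 116.536 mm.
With β₁ = 0.699, c = a/β₁ = 116.536/0.699 = 166.7 mm.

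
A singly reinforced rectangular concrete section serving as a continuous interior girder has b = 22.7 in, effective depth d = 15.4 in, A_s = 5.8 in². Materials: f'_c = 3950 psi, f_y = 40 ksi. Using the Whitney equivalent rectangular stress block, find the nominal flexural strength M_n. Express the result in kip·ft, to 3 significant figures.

M_n ≈ 268 kip·ft

T = A_s f_y = 5.8 × 40 = 232 kips.
a = T/(0.85 f'_c b) = 232/(0.85 × 3.95 × 22.7) = 3.044 in.
M_n = T(d − a/2) = 232 × (15.4 − 1.522) = 3219.7 kip·in = 3219.7/12 = 268.31 kip·ft.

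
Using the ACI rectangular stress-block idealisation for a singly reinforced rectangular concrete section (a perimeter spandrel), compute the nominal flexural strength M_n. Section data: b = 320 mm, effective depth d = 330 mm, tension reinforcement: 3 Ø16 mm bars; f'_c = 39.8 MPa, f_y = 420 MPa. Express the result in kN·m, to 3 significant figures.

M_n ≈ 80.6 kN·m

A_s = 3 × 201 = 603 mm².
T = A_s f_y = 603 × 420 = 253260 N = 253.26 kN.
From C = T: a = T/(0.85 f'_c b) = 253260/(0.85 × 39.8 × 320) = 23.39 mm.
M_n = T(d − a/2) = 253.26 kN × (330 − 11.695) mm = 80.61 kN·m.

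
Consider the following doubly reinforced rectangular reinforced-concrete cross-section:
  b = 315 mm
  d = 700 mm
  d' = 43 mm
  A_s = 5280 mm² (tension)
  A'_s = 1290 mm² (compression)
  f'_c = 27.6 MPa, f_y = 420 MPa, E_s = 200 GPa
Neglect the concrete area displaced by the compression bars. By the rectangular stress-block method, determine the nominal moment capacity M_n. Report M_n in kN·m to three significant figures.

Assume both tension and compression steel yield.
Net tension couple steel: A_s − A'_s = 3990 mm².
a = (A_s − A'_s) f_y / (0.85 f'_c b) = 1675800/(0.85 × 27.6 × 315) = 226.77 mm.
c = a/β₁ = 226.77/0.85 = 266.79 mm; ε'_s = 0.003(c − d')/c = 0.0025 ≥ f_y/E_s = 0.0021, so compression steel does yield.
M_n = (A_s − A'_s) f_y (d − a/2) + A'_s f_y (d − d') = [1675800 × (700 − 113.385) + 541800 × (700 − 43)] × 10⁻⁶ = 983.05 + 355.96 = 1339.01 kN·m.

M_n ≈ 1340 kN·m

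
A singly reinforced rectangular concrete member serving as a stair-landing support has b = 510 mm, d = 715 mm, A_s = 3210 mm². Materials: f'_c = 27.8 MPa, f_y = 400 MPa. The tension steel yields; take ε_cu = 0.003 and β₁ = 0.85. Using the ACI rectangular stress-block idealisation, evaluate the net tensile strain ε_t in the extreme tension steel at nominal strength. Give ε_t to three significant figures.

ε_t ≈ 0.0141

a = A_s f_y/(0.85 f'_c b) = 106.54 mm.
β₁ = 0.85, so c = a/β₁ = 106.54/0.85 = 125.34 mm.
From the linear strain diagram with ε_cu = 0.003: ε_t = 0.003 (d − c)/c = 0.003 × (715 − 125.34)/125.34 = 0.0141.
Since ε_t ≥ 0.005, the section is tension-controlled.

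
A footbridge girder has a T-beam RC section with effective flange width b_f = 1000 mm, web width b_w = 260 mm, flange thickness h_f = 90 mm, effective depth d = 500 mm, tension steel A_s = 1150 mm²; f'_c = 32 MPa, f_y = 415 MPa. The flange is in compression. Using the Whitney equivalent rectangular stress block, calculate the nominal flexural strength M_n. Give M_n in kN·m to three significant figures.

Tension: T = A_s f_y = 1150 × 415 = 477250 N.
Try a within the flange: a = T/(0.85 f'_c b_f) = 477250/(0.85 × 32 × 1000) = 17.55 mm.
Since a = 17.55 ≤ h_f = 90 mm, the stress block lies entirely in the flange; analyse as a rectangular beam of width b_f.
M_n = T(d − a/2) = 477250 × (500 − 8.775) = 234.44 × 10⁶ N·mm.
M_n = 234.44 kN·m.

M_n ≈ 234 kN·m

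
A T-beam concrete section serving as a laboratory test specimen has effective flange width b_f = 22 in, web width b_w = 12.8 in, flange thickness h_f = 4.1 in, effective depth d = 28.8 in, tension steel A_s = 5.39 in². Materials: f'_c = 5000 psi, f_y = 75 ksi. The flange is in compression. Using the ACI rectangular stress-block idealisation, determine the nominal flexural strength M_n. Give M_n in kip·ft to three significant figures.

M_n ≈ 897 kip·ft

Tension: T = A_s f_y = 5.39 × 75 = 404.25 kips.
Try a within the flange: a = T/(0.85 f'_c b_f) = 404.25/(0.85 × 5 × 22) = 4.324 in.
a = 4.324 > h_f = 4.1 in: the block extends into the web. Split into flange-overhang and web parts.
C_f = 0.85 f'_c (b_f − b_w) h_f = 0.85 × 5 × (22 − 12.8) × 4.1 = 160.3 kips.
Remaining web compression depth: a_w = (T − C_f)/(0.85 f'_c b_w) = (404.25 − 160.3)/(0.85 × 5 × 12.8) = 4.484 in.
M_n = C_f(d − h_f/2) + (T − C_f)(d − a_w/2) = 160.3 × (28.8 − 2.05) + 243.95 × (28.8 − 2.242) = 4288.0 + 6478.8 = 10766.8 kip·in.
M_n = 10766.8/12 = 897.23 kip·ft.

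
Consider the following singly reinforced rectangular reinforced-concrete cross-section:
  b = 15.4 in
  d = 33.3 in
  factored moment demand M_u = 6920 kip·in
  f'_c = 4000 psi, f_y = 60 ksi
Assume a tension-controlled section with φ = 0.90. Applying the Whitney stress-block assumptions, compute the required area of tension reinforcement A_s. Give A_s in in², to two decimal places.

A_s ≈ 4.14 in²

M_n = M_u/φ = 6920/0.90 = 7688.89 kip·in.
From M_n = 0.85 f'_c a b (d − a/2):
a = d − √(d² − 2M_n/(0.85 f'_c b)) = 33.3 − √(33.3² − 2 × 7688.89/(0.85 × 4 × 15.4)) = 4.748 in.
A_s = 0.85 f'_c a b / f_y = 0.85 × 4 × 4.748 × 15.4 / 60 = 4.143 in².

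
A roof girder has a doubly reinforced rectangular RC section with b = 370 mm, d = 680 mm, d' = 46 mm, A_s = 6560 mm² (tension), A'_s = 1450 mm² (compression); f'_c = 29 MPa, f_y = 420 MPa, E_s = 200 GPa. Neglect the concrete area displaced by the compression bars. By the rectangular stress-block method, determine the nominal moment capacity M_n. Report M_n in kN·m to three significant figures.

M_n ≈ 1590 kN·m

Assume both tension and compression steel yield.
Net tension couple steel: A_s − A'_s = 5110 mm².
a = (A_s − A'_s) f_y / (0.85 f'_c b) = 2146200/(0.85 × 29 × 370) = 235.32 mm.
c = a/β₁ = 235.32/0.843 = 279.15 mm; ε'_s = 0.003(c − d')/c = 0.0025 ≥ f_y/E_s = 0.0021, so compression steel does yield.
M_n = (A_s − A'_s) f_y (d − a/2) + A'_s f_y (d − d') = [2146200 × (680 − 117.66) + 609000 × (680 − 46)] × 10⁻⁶ = 1206.89 + 386.11 = 1593.00 kN·m.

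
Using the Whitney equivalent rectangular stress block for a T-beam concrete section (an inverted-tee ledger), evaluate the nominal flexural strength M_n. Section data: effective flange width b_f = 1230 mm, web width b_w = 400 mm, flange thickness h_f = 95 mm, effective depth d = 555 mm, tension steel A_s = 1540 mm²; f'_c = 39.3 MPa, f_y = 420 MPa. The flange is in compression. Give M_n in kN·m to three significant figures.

Tension: T = A_s f_y = 1540 × 420 = 646800 N.
Try a within the flange: a = T/(0.85 f'_c b_f) = 646800/(0.85 × 39.3 × 1230) = 15.74 mm.
Since a = 15.74 ≤ h_f = 95 mm, the stress block lies entirely in the flange; analyse as a rectangular beam of width b_f.
M_n = T(d − a/2) = 646800 × (555 − 7.87) = 353.88 × 10⁶ N·mm.
M_n = 353.88 kN·m.

M_n ≈ 354 kN·m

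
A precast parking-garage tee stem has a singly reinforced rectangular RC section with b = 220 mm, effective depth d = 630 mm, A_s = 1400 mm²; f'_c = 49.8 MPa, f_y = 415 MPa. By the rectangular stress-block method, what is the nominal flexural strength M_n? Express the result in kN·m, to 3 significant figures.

T = A_s f_y = 1400 × 415 = 581000 N = 581 kN.
From C = T: a = T/(0.85 f'_c b) = 581000/(0.85 × 49.8 × 220) = 62.39 mm.
M_n = T(d − a/2) = 581 kN × (630 − 31.195) mm = 347.91 kN·m.

M_n ≈ 348 kN·m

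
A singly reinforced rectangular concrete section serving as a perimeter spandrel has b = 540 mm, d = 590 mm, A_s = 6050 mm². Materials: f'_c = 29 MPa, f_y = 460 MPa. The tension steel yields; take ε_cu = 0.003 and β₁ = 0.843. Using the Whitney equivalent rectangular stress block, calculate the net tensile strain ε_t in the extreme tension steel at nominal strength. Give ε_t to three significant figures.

a = A_s f_y/(0.85 f'_c b) = 209.08 mm.
β₁ = 0.843, so c = a/β₁ = 209.08/0.843 = 248.02 mm.
From the linear strain diagram with ε_cu = 0.003: ε_t = 0.003 (d − c)/c = 0.003 × (590 − 248.02)/248.02 = 0.00414.
ε_t is between 0.004 and 0.005 — transition zone.

ε_t ≈ 0.00414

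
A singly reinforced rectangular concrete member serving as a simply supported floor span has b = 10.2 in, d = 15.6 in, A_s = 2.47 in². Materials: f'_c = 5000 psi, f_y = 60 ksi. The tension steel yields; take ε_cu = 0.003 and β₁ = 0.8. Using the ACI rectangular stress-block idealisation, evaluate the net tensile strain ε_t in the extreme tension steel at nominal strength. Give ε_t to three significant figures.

a = A_s f_y/(0.85 f'_c b) = 3.419 in.
β₁ = 0.8, so c = a/β₁ = 3.419/0.8 = 4.274 in.
From the linear strain diagram with ε_cu = 0.003: ε_t = 0.003 (d − c)/c = 0.003 × (15.6 − 4.274)/4.274 = 0.00795.
Since ε_t ≥ 0.005, the section is tension-controlled.

ε_t ≈ 0.00795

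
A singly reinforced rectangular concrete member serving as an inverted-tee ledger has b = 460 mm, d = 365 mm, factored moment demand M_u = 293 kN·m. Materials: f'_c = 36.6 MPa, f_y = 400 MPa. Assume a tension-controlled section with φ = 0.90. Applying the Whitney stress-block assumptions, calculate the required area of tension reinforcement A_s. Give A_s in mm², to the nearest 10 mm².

M_n = M_u/φ = 293/0.90 = 325.556 kN·m.
With M_n = 0.85 f'_c a b (d − a/2), solve the quadratic for a:
a = d − √(d² − 2M_n/(0.85 f'_c b)) = 365 − √(365² − 2 × 325.556×10⁶/(0.85 × 36.6 × 460)) = 68.81 mm.
A_s = 0.85 f'_c a b / f_y = 0.85 × 36.6 × 68.81 × 460 / 400 = 2461.8 mm².

A_s ≈ 2460 mm²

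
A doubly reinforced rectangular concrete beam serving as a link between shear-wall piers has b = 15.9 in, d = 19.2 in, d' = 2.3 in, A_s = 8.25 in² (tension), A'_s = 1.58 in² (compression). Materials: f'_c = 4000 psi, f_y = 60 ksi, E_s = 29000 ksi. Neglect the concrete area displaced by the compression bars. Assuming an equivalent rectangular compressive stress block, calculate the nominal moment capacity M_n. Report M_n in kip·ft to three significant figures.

Assume both steels yield.
a = (A_s − A'_s) f_y/(0.85 f'_c b) = (8.25 − 1.58) × 60/(0.85 × 4 × 15.9) = 7.403 in.
c = a/β₁ = 7.403/0.85 = 8.709 in; ε'_s = 0.003(c − d')/c = 0.0022 ≥ ε_y = 0.0021, so the compression steel yields.
M_n = (A_s − A'_s) f_y (d − a/2) + A'_s f_y (d − d') = 400.2 × (19.2 − 3.7015) + 94.8 × (19.2 − 2.3) = 6202.5 + 1602.1 = 7804.6 kip·in = 7804.6/12 = 650.38 kip·ft.

M_n ≈ 650 kip·ft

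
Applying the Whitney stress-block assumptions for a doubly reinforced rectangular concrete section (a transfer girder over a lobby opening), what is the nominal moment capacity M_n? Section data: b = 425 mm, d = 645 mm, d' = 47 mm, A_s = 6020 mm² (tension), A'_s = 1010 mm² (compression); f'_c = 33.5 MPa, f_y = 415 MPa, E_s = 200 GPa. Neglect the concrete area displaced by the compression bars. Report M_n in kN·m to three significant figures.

Assume both tension and compression steel yield.
Net tension couple steel: A_s − A'_s = 5010 mm².
a = (A_s − A'_s) f_y / (0.85 f'_c b) = 2079150/(0.85 × 33.5 × 425) = 171.80 mm.
c = a/β₁ = 171.80/0.811 = 211.84 mm; ε'_s = 0.003(c − d')/c = 0.0023 ≥ f_y/E_s = 0.0021, so compression steel does yield.
M_n = (A_s − A'_s) f_y (d − a/2) + A'_s f_y (d − d') = [2079150 × (645 − 85.9) + 419150 × (645 − 47)] × 10⁻⁶ = 1162.45 + 250.65 = 1413.10 kN·m.

M_n ≈ 1410 kN·m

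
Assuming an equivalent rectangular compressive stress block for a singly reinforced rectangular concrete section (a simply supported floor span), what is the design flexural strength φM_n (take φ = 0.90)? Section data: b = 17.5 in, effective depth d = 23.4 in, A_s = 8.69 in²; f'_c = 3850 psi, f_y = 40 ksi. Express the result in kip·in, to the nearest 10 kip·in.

T = A_s f_y = 8.69 × 40 = 347.6 kips.
a = T/(0.85 f'_c b) = 347.6/(0.85 × 3.85 × 17.5) = 6.070 in.
M_n = T(d − a/2) = 347.6 × (23.4 − 3.035) = 7078.9 kip·in.
φM_n = 0.90 × 7078.9 = 6371.0 kip·in.

φM_n ≈ 6370 kip·in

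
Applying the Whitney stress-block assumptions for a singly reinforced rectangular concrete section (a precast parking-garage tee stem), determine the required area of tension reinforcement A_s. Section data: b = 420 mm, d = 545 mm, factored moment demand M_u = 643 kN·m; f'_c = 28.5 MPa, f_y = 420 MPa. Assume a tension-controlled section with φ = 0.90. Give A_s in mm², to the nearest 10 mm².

M_n = M_u/φ = 643/0.90 = 714.444 kN·m.
With M_n = 0.85 f'_c a b (d − a/2), solve the quadratic for a:
a = d − √(d² − 2M_n/(0.85 f'_c b)) = 545 − √(545² − 2 × 714.444×10⁶/(0.85 × 28.5 × 420)) = 149.29 mm.
A_s = 0.85 f'_c a b / f_y = 0.85 × 28.5 × 149.29 × 420 / 420 = 3616.6 mm².

A_s ≈ 3620 mm²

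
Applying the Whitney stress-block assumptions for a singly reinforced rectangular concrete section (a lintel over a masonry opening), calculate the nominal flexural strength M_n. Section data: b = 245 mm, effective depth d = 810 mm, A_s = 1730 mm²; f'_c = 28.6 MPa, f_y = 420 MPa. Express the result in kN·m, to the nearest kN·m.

M_n ≈ 544 kN·m

T = A_s f_y = 1730 × 420 = 726600 N = 726.6 kN.
From C = T: a = T/(0.85 f'_c b) = 726600/(0.85 × 28.6 × 245) = 122.00 mm.
M_n = T(d − a/2) = 726.6 kN × (810 − 61) mm = 544.22 kN·m.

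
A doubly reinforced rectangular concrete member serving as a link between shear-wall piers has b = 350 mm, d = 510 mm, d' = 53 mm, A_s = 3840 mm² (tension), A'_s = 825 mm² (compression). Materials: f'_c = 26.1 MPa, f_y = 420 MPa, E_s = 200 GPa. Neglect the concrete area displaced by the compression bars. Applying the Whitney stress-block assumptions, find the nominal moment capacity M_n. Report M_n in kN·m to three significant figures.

Assume both tension and compression steel yield.
Net tension couple steel: A_s − A'_s = 3015 mm².
a = (A_s − A'_s) f_y / (0.85 f'_c b) = 1266300/(0.85 × 26.1 × 350) = 163.08 mm.
c = a/β₁ = 163.08/0.85 = 191.86 mm; ε'_s = 0.003(c − d')/c = 0.0022 ≥ f_y/E_s = 0.0021, so compression steel does yield.
M_n = (A_s − A'_s) f_y (d − a/2) + A'_s f_y (d − d') = [1266300 × (510 − 81.54) + 346500 × (510 − 53)] × 10⁻⁶ = 542.56 + 158.35 = 700.91 kN·m.

M_n ≈ 701 kN·m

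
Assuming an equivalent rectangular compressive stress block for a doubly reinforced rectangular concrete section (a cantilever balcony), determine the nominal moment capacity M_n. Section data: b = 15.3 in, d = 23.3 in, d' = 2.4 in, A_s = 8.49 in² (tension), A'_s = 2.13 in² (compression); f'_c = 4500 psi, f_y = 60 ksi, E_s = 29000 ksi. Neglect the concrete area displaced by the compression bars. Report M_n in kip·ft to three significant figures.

Assume both steels yield.
a = (A_s − A'_s) f_y/(0.85 f'_c b) = (8.49 − 2.13) × 60/(0.85 × 4.5 × 15.3) = 6.521 in.
c = a/β₁ = 6.521/0.825 = 7.904 in; ε'_s = 0.003(c − d')/c = 0.0021 ≥ ε_y = 0.0021, so the compression steel yields.
M_n = (A_s − A'_s) f_y (d − a/2) + A'_s f_y (d − d') = 381.6 × (23.3 − 3.2605) + 127.8 × (23.3 − 2.4) = 7647.1 + 2671.0 = 10318.1 kip·in = 10318.1/12 = 859.84 kip·ft.

M_n ≈ 860 kip·ft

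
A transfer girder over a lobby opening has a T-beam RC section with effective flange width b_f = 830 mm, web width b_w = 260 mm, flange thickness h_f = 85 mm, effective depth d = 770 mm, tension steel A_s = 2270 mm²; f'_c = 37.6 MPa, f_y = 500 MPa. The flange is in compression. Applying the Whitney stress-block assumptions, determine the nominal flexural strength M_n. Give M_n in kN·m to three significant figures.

Tension: T = A_s f_y = 2270 × 500 = 1135000 N.
Try a within the flange: a = T/(0.85 f'_c b_f) = 1135000/(0.85 × 37.6 × 830) = 42.79 mm.
Since a = 42.79 ≤ h_f = 85 mm, the stress block lies entirely in the flange; analyse as a rectangular beam of width b_f.
M_n = T(d − a/2) = 1135000 × (770 − 21.395) = 849.67 × 10⁶ N·mm.
M_n = 849.67 kN·m.

M_n ≈ 850 kN·m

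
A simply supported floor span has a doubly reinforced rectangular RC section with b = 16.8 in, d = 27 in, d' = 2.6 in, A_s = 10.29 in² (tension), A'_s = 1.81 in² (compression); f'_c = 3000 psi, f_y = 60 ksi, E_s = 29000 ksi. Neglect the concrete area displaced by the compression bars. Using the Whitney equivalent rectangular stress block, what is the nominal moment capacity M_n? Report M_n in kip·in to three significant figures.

M_n ≈ 13400 kip·in

Assume both steels yield.
a = (A_s − A'_s) f_y/(0.85 f'_c b) = (10.29 − 1.81) × 60/(0.85 × 3 × 16.8) = 11.877 in.
c = a/β₁ = 11.877/0.85 = 13.973 in; ε'_s = 0.003(c − d')/c = 0.0024 ≥ ε_y = 0.0021, so the compression steel yields.
M_n = (A_s − A'_s) f_y (d − a/2) + A'_s f_y (d − d') = 508.8 × (27 − 5.9385) + 108.6 × (27 − 2.6) = 10716.1 + 2649.8 = 13365.9 kip·in.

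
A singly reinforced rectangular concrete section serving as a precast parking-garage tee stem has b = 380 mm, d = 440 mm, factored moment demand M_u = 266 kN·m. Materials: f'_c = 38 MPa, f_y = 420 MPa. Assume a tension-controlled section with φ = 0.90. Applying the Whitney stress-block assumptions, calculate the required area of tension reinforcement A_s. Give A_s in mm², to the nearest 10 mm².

A_s ≈ 1710 mm²

M_n = M_u/φ = 266/0.90 = 295.556 kN·m.
With M_n = 0.85 f'_c a b (d − a/2), solve the quadratic for a:
a = d − √(d² − 2M_n/(0.85 f'_c b)) = 440 − √(440² − 2 × 295.556×10⁶/(0.85 × 38 × 380)) = 58.63 mm.
A_s = 0.85 f'_c a b / f_y = 0.85 × 38 × 58.63 × 380 / 420 = 1713.4 mm².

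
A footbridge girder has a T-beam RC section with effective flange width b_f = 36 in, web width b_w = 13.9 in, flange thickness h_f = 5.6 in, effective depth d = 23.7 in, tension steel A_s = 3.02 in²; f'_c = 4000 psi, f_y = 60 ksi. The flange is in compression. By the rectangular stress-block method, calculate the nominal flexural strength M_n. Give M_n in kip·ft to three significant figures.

M_n ≈ 347 kip·ft

Tension: T = A_s f_y = 3.02 × 60 = 181.2 kips.
Try a within the flange: a = T/(0.85 f'_c b_f) = 181.2/(0.85 × 4 × 36) = 1.480 in.
Since a = 1.480 ≤ h_f = 5.6 in, the stress block lies entirely in the flange; analyse as a rectangular beam of width b_f.
M_n = T(d − a/2) = 181.2 × (23.7 − 0.74) = 4160.4 kip·in.
M_n = 4160.4/12 = 346.70 kip·ft.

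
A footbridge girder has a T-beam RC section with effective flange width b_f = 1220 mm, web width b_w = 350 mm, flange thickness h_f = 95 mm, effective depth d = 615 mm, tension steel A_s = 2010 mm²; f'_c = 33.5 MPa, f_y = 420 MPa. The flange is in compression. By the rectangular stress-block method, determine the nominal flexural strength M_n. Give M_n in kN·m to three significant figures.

M_n ≈ 509 kN·m

Tension: T = A_s f_y = 2010 × 420 = 844200 N.
Try a within the flange: a = T/(0.85 f'_c b_f) = 844200/(0.85 × 33.5 × 1220) = 24.30 mm.
Since a = 24.30 ≤ h_f = 95 mm, the stress block lies entirely in the flange; analyse as a rectangular beam of width b_f.
M_n = T(d − a/2) = 844200 × (615 − 12.15) = 508.93 × 10⁶ N·mm.
M_n = 508.93 kN·m.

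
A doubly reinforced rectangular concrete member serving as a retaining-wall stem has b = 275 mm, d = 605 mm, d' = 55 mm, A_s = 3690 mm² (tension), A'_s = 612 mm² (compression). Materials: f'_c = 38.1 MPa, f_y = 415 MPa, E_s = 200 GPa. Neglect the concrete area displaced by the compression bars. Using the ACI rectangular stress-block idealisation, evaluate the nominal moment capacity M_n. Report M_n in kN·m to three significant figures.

M_n ≈ 821 kN·m

Assume both tension and compression steel yield.
Net tension couple steel: A_s − A'_s = 3078 mm².
a = (A_s − A'_s) f_y / (0.85 f'_c b) = 1277370/(0.85 × 38.1 × 275) = 143.43 mm.
c = a/β₁ = 143.43/0.778 = 184.36 mm; ε'_s = 0.003(c − d')/c = 0.0021 ≥ f_y/E_s = 0.0021, so compression steel does yield.
M_n = (A_s − A'_s) f_y (d − a/2) + A'_s f_y (d − d') = [1277370 × (605 − 71.715) + 253980 × (605 − 55)] × 10⁻⁶ = 681.20 + 139.69 = 820.89 kN·m.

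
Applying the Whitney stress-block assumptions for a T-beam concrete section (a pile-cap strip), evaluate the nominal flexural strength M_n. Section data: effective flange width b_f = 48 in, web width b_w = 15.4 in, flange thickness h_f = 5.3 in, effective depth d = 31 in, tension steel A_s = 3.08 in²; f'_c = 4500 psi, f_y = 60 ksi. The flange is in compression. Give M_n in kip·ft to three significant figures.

Tension: T = A_s f_y = 3.08 × 60 = 184.8 kips.
Try a within the flange: a = T/(0.85 f'_c b_f) = 184.8/(0.85 × 4.5 × 48) = 1.007 in.
Since a = 1.007 ≤ h_f = 5.3 in, the stress block lies entirely in the flange; analyse as a rectangular beam of width b_f.
M_n = T(d − a/2) = 184.8 × (31 − 0.5035) = 5635.8 kip·in.
M_n = 5635.8/12 = 469.65 kip·ft.

M_n ≈ 470 kip·ft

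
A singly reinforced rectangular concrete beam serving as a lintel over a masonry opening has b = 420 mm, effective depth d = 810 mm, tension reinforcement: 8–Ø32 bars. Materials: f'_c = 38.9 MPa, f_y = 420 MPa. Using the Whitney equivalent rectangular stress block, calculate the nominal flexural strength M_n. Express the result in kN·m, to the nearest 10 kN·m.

M_n ≈ 1930 kN·m

A_s = 8 × 804 = 6432 mm².
T = A_s f_y = 6432 × 420 = 2701440 N = 2701.44 kN.
From C = T: a = T/(0.85 f'_c b) = 2701440/(0.85 × 38.9 × 420) = 194.53 mm.
M_n = T(d − a/2) = 2701.44 kN × (810 − 97.265) mm = 1925.41 kN·m.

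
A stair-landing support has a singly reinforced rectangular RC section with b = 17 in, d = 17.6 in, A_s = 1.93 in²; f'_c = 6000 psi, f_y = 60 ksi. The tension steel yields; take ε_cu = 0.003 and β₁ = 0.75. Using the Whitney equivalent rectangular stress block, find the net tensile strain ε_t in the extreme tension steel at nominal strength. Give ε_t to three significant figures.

ε_t ≈ 0.0266

a = A_s f_y/(0.85 f'_c b) = 1.336 in.
β₁ = 0.75, so c = a/β₁ = 1.336/0.75 = 1.781 in.
From the linear strain diagram with ε_cu = 0.003: ε_t = 0.003 (d − c)/c = 0.003 × (17.6 − 1.781)/1.781 = 0.0266.
Since ε_t ≥ 0.005, the section is tension-controlled.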